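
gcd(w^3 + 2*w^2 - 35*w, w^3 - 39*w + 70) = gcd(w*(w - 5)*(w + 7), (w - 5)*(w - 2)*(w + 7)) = w^2 + 2*w - 35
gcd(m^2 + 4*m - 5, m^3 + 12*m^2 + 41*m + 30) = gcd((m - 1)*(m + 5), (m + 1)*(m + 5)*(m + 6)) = m + 5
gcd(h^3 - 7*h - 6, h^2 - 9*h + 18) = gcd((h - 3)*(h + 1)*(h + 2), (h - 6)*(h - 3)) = h - 3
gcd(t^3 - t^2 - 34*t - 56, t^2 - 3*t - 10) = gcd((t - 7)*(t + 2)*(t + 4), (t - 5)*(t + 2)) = t + 2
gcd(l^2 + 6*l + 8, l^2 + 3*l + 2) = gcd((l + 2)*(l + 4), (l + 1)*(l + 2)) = l + 2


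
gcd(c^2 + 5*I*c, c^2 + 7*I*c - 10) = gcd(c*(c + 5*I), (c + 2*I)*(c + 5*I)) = c + 5*I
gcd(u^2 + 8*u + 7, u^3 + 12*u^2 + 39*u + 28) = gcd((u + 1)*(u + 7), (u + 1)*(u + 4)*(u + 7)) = u^2 + 8*u + 7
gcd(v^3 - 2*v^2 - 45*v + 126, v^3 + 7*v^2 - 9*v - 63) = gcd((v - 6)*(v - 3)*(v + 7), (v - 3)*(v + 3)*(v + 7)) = v^2 + 4*v - 21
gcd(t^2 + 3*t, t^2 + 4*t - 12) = 1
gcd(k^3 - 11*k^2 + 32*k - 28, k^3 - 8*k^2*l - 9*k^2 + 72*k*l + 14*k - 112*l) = k^2 - 9*k + 14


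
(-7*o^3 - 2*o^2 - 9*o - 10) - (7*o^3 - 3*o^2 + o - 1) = -14*o^3 + o^2 - 10*o - 9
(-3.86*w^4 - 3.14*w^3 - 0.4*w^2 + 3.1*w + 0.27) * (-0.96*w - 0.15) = 3.7056*w^5 + 3.5934*w^4 + 0.855*w^3 - 2.916*w^2 - 0.7242*w - 0.0405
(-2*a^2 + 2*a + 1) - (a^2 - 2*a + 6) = -3*a^2 + 4*a - 5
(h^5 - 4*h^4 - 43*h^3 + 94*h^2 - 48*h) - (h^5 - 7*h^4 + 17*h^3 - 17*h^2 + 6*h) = 3*h^4 - 60*h^3 + 111*h^2 - 54*h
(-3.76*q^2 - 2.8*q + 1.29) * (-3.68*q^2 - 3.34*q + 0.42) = 13.8368*q^4 + 22.8624*q^3 + 3.0256*q^2 - 5.4846*q + 0.5418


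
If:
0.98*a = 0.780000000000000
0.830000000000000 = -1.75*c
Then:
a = 0.80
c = -0.47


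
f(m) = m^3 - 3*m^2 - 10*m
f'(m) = 3*m^2 - 6*m - 10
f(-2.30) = -5.04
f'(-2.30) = 19.67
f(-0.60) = 4.70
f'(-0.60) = -5.32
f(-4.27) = -89.85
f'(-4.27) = 70.32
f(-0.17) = 1.61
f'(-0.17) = -8.89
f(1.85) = -22.44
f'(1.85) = -10.83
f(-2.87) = -19.65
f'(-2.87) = 31.93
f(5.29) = 11.18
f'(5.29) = 42.21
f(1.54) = -18.86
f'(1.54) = -12.13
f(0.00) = 0.00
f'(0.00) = -10.00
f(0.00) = 0.00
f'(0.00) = -10.00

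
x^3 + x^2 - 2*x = x*(x - 1)*(x + 2)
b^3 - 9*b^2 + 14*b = b*(b - 7)*(b - 2)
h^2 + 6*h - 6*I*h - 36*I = (h + 6)*(h - 6*I)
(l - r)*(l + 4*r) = l^2 + 3*l*r - 4*r^2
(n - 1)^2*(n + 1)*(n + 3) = n^4 + 2*n^3 - 4*n^2 - 2*n + 3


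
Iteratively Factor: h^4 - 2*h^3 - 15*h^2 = (h)*(h^3 - 2*h^2 - 15*h) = h*(h + 3)*(h^2 - 5*h) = h*(h - 5)*(h + 3)*(h)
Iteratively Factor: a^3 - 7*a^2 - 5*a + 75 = (a + 3)*(a^2 - 10*a + 25) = (a - 5)*(a + 3)*(a - 5)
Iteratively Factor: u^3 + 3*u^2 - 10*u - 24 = (u + 2)*(u^2 + u - 12) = (u - 3)*(u + 2)*(u + 4)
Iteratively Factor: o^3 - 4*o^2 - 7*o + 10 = (o + 2)*(o^2 - 6*o + 5) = (o - 5)*(o + 2)*(o - 1)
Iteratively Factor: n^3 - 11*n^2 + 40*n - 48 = (n - 4)*(n^2 - 7*n + 12) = (n - 4)*(n - 3)*(n - 4)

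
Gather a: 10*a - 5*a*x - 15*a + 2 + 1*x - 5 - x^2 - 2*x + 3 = a*(-5*x - 5) - x^2 - x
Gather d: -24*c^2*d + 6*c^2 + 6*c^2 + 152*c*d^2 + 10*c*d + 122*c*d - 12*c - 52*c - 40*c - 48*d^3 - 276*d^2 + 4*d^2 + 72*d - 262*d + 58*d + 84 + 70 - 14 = 12*c^2 - 104*c - 48*d^3 + d^2*(152*c - 272) + d*(-24*c^2 + 132*c - 132) + 140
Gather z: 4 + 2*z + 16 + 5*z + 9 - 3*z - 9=4*z + 20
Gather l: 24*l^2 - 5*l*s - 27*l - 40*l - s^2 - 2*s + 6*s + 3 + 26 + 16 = 24*l^2 + l*(-5*s - 67) - s^2 + 4*s + 45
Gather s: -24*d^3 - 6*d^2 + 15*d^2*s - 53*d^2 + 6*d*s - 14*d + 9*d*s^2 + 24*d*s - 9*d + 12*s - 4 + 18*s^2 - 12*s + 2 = -24*d^3 - 59*d^2 - 23*d + s^2*(9*d + 18) + s*(15*d^2 + 30*d) - 2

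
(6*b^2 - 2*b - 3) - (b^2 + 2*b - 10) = 5*b^2 - 4*b + 7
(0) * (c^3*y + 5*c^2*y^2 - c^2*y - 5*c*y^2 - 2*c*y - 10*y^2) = 0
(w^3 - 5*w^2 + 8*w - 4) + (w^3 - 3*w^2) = 2*w^3 - 8*w^2 + 8*w - 4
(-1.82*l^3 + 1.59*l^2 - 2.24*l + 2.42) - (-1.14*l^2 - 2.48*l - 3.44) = -1.82*l^3 + 2.73*l^2 + 0.24*l + 5.86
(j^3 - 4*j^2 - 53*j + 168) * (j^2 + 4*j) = j^5 - 69*j^3 - 44*j^2 + 672*j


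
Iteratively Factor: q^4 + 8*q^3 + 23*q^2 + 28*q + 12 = (q + 3)*(q^3 + 5*q^2 + 8*q + 4) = (q + 2)*(q + 3)*(q^2 + 3*q + 2) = (q + 2)^2*(q + 3)*(q + 1)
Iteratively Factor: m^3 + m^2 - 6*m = (m + 3)*(m^2 - 2*m) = m*(m + 3)*(m - 2)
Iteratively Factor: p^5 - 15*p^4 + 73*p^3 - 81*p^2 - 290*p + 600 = (p - 3)*(p^4 - 12*p^3 + 37*p^2 + 30*p - 200) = (p - 5)*(p - 3)*(p^3 - 7*p^2 + 2*p + 40) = (p - 5)^2*(p - 3)*(p^2 - 2*p - 8) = (p - 5)^2*(p - 3)*(p + 2)*(p - 4)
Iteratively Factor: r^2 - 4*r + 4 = (r - 2)*(r - 2)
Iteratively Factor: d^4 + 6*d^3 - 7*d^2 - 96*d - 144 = (d + 3)*(d^3 + 3*d^2 - 16*d - 48) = (d - 4)*(d + 3)*(d^2 + 7*d + 12) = (d - 4)*(d + 3)*(d + 4)*(d + 3)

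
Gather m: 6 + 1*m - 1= m + 5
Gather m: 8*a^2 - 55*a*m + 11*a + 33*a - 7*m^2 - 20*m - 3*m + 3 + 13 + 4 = 8*a^2 + 44*a - 7*m^2 + m*(-55*a - 23) + 20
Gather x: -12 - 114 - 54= -180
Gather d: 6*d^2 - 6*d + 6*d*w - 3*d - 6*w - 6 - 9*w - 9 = 6*d^2 + d*(6*w - 9) - 15*w - 15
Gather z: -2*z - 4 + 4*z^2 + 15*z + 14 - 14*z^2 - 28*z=-10*z^2 - 15*z + 10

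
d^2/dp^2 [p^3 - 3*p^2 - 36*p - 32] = 6*p - 6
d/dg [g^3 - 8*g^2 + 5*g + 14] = 3*g^2 - 16*g + 5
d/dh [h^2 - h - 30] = 2*h - 1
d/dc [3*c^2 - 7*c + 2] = 6*c - 7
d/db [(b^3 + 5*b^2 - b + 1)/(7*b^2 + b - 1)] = b*(7*b^3 + 2*b^2 + 9*b - 24)/(49*b^4 + 14*b^3 - 13*b^2 - 2*b + 1)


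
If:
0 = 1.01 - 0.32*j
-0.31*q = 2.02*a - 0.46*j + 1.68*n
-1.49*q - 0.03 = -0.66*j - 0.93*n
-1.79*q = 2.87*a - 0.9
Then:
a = -1.31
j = 3.16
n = 1.96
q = 2.60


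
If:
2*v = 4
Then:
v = 2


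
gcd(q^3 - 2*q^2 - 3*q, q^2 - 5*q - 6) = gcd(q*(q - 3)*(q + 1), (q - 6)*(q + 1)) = q + 1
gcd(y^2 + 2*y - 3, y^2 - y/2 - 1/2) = y - 1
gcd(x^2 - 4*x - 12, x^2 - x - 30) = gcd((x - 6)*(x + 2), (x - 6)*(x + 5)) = x - 6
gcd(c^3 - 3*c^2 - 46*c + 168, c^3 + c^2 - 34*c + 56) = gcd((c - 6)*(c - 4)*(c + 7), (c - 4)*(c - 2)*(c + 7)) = c^2 + 3*c - 28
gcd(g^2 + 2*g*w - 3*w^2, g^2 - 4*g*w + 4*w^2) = 1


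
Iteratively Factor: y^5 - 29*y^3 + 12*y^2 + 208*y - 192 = (y - 4)*(y^4 + 4*y^3 - 13*y^2 - 40*y + 48) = (y - 4)*(y + 4)*(y^3 - 13*y + 12) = (y - 4)*(y - 1)*(y + 4)*(y^2 + y - 12) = (y - 4)*(y - 1)*(y + 4)^2*(y - 3)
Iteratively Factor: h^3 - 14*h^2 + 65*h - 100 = (h - 5)*(h^2 - 9*h + 20) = (h - 5)*(h - 4)*(h - 5)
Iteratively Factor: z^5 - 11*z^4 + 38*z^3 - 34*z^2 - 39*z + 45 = (z - 5)*(z^4 - 6*z^3 + 8*z^2 + 6*z - 9) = (z - 5)*(z + 1)*(z^3 - 7*z^2 + 15*z - 9) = (z - 5)*(z - 3)*(z + 1)*(z^2 - 4*z + 3) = (z - 5)*(z - 3)^2*(z + 1)*(z - 1)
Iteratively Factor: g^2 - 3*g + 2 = (g - 1)*(g - 2)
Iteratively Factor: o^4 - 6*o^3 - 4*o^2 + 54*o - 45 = (o + 3)*(o^3 - 9*o^2 + 23*o - 15) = (o - 3)*(o + 3)*(o^2 - 6*o + 5) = (o - 5)*(o - 3)*(o + 3)*(o - 1)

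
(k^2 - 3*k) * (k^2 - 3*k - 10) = k^4 - 6*k^3 - k^2 + 30*k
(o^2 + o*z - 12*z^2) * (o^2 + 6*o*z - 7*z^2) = o^4 + 7*o^3*z - 13*o^2*z^2 - 79*o*z^3 + 84*z^4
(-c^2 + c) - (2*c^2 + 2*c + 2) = -3*c^2 - c - 2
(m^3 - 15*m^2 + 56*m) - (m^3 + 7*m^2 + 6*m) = -22*m^2 + 50*m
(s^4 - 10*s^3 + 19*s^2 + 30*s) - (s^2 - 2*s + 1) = s^4 - 10*s^3 + 18*s^2 + 32*s - 1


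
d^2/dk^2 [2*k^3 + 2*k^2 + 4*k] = 12*k + 4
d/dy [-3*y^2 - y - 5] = -6*y - 1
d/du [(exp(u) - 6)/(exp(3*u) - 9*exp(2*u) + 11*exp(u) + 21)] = (-(exp(u) - 6)*(3*exp(2*u) - 18*exp(u) + 11) + exp(3*u) - 9*exp(2*u) + 11*exp(u) + 21)*exp(u)/(exp(3*u) - 9*exp(2*u) + 11*exp(u) + 21)^2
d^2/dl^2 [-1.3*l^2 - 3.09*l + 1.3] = -2.60000000000000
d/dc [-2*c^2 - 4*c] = -4*c - 4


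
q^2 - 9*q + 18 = (q - 6)*(q - 3)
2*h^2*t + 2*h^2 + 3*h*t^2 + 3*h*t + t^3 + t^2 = (h + t)*(2*h + t)*(t + 1)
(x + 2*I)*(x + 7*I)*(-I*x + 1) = -I*x^3 + 10*x^2 + 23*I*x - 14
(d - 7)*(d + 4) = d^2 - 3*d - 28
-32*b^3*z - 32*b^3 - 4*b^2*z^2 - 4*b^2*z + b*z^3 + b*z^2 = (-8*b + z)*(4*b + z)*(b*z + b)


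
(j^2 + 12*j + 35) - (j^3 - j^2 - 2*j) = -j^3 + 2*j^2 + 14*j + 35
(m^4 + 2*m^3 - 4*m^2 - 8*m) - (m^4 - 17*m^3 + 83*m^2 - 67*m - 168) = 19*m^3 - 87*m^2 + 59*m + 168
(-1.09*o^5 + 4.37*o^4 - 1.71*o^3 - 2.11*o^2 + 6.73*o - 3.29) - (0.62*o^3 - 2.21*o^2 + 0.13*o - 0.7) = -1.09*o^5 + 4.37*o^4 - 2.33*o^3 + 0.1*o^2 + 6.6*o - 2.59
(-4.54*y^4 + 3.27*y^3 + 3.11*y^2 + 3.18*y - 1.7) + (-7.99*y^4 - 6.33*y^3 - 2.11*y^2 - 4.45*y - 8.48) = -12.53*y^4 - 3.06*y^3 + 1.0*y^2 - 1.27*y - 10.18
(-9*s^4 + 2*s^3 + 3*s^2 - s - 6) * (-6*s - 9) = 54*s^5 + 69*s^4 - 36*s^3 - 21*s^2 + 45*s + 54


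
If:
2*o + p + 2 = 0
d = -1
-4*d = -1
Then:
No Solution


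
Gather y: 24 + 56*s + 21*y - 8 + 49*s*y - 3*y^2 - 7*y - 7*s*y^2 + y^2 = 56*s + y^2*(-7*s - 2) + y*(49*s + 14) + 16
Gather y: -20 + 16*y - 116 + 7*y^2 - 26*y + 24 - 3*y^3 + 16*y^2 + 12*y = -3*y^3 + 23*y^2 + 2*y - 112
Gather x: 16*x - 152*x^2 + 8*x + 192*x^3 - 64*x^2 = 192*x^3 - 216*x^2 + 24*x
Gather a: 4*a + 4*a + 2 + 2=8*a + 4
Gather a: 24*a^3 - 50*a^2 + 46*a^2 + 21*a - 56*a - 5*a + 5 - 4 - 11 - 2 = 24*a^3 - 4*a^2 - 40*a - 12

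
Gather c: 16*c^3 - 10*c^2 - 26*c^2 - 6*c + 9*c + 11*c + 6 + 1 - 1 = 16*c^3 - 36*c^2 + 14*c + 6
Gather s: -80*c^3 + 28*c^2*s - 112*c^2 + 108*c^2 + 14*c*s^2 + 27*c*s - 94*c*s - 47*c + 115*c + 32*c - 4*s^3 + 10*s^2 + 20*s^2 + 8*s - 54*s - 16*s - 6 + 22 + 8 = -80*c^3 - 4*c^2 + 100*c - 4*s^3 + s^2*(14*c + 30) + s*(28*c^2 - 67*c - 62) + 24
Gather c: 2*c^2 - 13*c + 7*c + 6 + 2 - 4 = 2*c^2 - 6*c + 4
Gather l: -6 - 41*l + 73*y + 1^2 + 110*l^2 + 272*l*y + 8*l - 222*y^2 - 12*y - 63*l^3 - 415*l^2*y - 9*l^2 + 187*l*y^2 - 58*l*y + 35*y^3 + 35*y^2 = -63*l^3 + l^2*(101 - 415*y) + l*(187*y^2 + 214*y - 33) + 35*y^3 - 187*y^2 + 61*y - 5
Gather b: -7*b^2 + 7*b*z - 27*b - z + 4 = -7*b^2 + b*(7*z - 27) - z + 4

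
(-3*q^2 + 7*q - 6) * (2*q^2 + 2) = -6*q^4 + 14*q^3 - 18*q^2 + 14*q - 12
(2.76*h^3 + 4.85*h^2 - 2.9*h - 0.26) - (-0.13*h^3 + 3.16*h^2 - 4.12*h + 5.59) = 2.89*h^3 + 1.69*h^2 + 1.22*h - 5.85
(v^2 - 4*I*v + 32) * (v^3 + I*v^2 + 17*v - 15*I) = v^5 - 3*I*v^4 + 53*v^3 - 51*I*v^2 + 484*v - 480*I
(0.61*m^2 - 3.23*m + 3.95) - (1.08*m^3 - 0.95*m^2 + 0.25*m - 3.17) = -1.08*m^3 + 1.56*m^2 - 3.48*m + 7.12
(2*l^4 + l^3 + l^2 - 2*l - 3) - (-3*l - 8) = 2*l^4 + l^3 + l^2 + l + 5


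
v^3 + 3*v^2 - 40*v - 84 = (v - 6)*(v + 2)*(v + 7)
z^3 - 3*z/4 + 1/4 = (z - 1/2)^2*(z + 1)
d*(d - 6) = d^2 - 6*d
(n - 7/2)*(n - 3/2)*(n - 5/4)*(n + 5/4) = n^4 - 5*n^3 + 59*n^2/16 + 125*n/16 - 525/64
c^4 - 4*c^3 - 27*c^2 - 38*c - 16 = (c - 8)*(c + 1)^2*(c + 2)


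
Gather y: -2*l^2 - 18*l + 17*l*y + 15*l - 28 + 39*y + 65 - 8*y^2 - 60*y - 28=-2*l^2 - 3*l - 8*y^2 + y*(17*l - 21) + 9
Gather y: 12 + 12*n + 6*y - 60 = 12*n + 6*y - 48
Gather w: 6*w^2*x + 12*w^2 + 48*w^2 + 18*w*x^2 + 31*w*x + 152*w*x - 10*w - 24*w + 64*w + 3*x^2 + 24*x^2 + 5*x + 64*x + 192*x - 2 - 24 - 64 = w^2*(6*x + 60) + w*(18*x^2 + 183*x + 30) + 27*x^2 + 261*x - 90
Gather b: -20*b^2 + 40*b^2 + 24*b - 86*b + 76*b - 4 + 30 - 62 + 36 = 20*b^2 + 14*b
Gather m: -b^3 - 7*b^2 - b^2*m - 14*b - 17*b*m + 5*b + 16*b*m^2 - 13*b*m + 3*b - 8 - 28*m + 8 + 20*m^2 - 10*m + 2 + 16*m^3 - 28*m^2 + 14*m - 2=-b^3 - 7*b^2 - 6*b + 16*m^3 + m^2*(16*b - 8) + m*(-b^2 - 30*b - 24)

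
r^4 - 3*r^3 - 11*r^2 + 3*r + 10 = (r - 5)*(r - 1)*(r + 1)*(r + 2)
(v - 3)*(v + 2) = v^2 - v - 6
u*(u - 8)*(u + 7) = u^3 - u^2 - 56*u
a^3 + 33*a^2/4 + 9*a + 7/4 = (a + 1/4)*(a + 1)*(a + 7)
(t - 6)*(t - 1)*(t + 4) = t^3 - 3*t^2 - 22*t + 24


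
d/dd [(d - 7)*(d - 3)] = 2*d - 10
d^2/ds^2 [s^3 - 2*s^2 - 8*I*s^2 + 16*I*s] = 6*s - 4 - 16*I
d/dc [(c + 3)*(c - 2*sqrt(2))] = 2*c - 2*sqrt(2) + 3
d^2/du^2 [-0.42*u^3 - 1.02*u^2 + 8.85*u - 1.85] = -2.52*u - 2.04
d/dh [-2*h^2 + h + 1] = 1 - 4*h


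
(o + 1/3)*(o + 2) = o^2 + 7*o/3 + 2/3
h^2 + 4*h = h*(h + 4)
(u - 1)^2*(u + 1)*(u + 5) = u^4 + 4*u^3 - 6*u^2 - 4*u + 5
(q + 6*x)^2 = q^2 + 12*q*x + 36*x^2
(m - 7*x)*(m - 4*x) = m^2 - 11*m*x + 28*x^2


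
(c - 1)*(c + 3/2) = c^2 + c/2 - 3/2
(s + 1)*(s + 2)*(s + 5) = s^3 + 8*s^2 + 17*s + 10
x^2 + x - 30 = (x - 5)*(x + 6)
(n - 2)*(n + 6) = n^2 + 4*n - 12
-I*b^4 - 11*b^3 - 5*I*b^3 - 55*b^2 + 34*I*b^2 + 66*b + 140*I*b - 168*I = (b + 6)*(b - 7*I)*(b - 4*I)*(-I*b + I)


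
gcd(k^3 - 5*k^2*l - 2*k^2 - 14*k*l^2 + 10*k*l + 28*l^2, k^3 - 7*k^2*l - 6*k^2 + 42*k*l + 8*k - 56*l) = k^2 - 7*k*l - 2*k + 14*l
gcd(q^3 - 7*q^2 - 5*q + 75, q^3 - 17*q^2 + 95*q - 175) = q^2 - 10*q + 25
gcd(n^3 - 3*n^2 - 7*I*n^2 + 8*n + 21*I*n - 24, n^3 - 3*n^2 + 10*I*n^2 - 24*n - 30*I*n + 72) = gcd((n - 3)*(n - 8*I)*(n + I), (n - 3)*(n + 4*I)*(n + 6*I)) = n - 3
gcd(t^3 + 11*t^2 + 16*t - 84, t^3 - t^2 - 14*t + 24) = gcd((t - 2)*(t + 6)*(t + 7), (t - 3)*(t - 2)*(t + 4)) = t - 2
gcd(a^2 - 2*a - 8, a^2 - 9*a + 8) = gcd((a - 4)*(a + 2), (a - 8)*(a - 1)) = 1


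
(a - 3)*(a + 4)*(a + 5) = a^3 + 6*a^2 - 7*a - 60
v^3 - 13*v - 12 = (v - 4)*(v + 1)*(v + 3)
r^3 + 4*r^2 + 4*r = r*(r + 2)^2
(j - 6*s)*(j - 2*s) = j^2 - 8*j*s + 12*s^2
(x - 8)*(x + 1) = x^2 - 7*x - 8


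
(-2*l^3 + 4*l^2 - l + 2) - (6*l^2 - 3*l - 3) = -2*l^3 - 2*l^2 + 2*l + 5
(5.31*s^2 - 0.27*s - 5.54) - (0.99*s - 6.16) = 5.31*s^2 - 1.26*s + 0.62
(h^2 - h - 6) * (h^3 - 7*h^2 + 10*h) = h^5 - 8*h^4 + 11*h^3 + 32*h^2 - 60*h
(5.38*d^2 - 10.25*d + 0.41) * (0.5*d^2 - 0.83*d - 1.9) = 2.69*d^4 - 9.5904*d^3 - 1.5095*d^2 + 19.1347*d - 0.779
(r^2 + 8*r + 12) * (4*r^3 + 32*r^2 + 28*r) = 4*r^5 + 64*r^4 + 332*r^3 + 608*r^2 + 336*r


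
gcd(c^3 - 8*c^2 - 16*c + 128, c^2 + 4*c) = c + 4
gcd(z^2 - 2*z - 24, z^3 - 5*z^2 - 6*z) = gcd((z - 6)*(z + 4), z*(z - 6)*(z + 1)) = z - 6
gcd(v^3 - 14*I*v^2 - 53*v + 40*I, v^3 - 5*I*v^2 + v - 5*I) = v^2 - 6*I*v - 5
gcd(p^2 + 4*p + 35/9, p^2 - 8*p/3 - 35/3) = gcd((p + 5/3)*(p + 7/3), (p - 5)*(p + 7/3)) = p + 7/3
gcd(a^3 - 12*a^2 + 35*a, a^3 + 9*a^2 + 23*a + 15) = 1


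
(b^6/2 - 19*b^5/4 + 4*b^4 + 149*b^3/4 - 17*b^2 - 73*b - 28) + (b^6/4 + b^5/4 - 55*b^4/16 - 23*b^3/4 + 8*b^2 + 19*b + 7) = 3*b^6/4 - 9*b^5/2 + 9*b^4/16 + 63*b^3/2 - 9*b^2 - 54*b - 21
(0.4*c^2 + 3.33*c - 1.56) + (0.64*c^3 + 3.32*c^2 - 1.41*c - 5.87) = 0.64*c^3 + 3.72*c^2 + 1.92*c - 7.43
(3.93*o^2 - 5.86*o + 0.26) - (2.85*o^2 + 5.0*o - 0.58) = 1.08*o^2 - 10.86*o + 0.84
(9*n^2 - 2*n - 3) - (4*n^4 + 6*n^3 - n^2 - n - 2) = -4*n^4 - 6*n^3 + 10*n^2 - n - 1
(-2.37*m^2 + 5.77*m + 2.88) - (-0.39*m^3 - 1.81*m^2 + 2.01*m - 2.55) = 0.39*m^3 - 0.56*m^2 + 3.76*m + 5.43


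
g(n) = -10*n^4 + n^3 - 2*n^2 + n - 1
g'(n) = -40*n^3 + 3*n^2 - 4*n + 1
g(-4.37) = -3773.93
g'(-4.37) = 3413.91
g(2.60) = -451.32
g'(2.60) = -692.16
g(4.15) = -2925.97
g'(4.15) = -2822.87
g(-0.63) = -4.25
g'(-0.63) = 14.71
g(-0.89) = -10.45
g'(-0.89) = 35.14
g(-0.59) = -3.70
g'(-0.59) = 12.62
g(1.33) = -32.15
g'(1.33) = -93.12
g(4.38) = -3631.37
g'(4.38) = -3320.07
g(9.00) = -65035.00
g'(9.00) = -28952.00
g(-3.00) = -859.00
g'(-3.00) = 1120.00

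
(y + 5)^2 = y^2 + 10*y + 25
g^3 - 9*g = g*(g - 3)*(g + 3)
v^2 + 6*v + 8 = (v + 2)*(v + 4)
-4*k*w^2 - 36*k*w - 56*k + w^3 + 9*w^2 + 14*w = (-4*k + w)*(w + 2)*(w + 7)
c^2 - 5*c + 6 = (c - 3)*(c - 2)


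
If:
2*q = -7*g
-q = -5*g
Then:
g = 0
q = 0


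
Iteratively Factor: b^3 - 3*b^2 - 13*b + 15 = (b + 3)*(b^2 - 6*b + 5) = (b - 1)*(b + 3)*(b - 5)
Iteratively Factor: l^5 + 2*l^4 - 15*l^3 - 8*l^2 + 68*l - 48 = (l + 4)*(l^4 - 2*l^3 - 7*l^2 + 20*l - 12) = (l - 2)*(l + 4)*(l^3 - 7*l + 6) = (l - 2)*(l - 1)*(l + 4)*(l^2 + l - 6) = (l - 2)^2*(l - 1)*(l + 4)*(l + 3)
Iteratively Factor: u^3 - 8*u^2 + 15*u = (u - 5)*(u^2 - 3*u) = u*(u - 5)*(u - 3)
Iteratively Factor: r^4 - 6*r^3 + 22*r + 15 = (r - 3)*(r^3 - 3*r^2 - 9*r - 5) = (r - 5)*(r - 3)*(r^2 + 2*r + 1) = (r - 5)*(r - 3)*(r + 1)*(r + 1)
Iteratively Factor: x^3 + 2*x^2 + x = (x + 1)*(x^2 + x) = x*(x + 1)*(x + 1)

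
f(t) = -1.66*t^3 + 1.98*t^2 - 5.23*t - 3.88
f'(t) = -4.98*t^2 + 3.96*t - 5.23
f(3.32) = -60.17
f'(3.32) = -46.97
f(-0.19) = -2.80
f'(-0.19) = -6.16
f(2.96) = -45.06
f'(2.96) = -37.14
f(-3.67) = 124.04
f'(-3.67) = -86.84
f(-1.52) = 14.47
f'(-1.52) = -22.75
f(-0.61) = 0.42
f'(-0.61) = -9.50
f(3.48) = -68.06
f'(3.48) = -51.76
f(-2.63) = 53.77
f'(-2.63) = -50.09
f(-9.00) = 1413.71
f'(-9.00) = -444.25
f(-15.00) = 6122.57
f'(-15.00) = -1185.13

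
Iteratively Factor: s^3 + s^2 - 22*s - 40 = (s + 4)*(s^2 - 3*s - 10) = (s - 5)*(s + 4)*(s + 2)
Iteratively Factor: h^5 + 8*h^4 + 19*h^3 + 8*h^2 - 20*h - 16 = (h + 1)*(h^4 + 7*h^3 + 12*h^2 - 4*h - 16) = (h + 1)*(h + 2)*(h^3 + 5*h^2 + 2*h - 8) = (h + 1)*(h + 2)*(h + 4)*(h^2 + h - 2) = (h - 1)*(h + 1)*(h + 2)*(h + 4)*(h + 2)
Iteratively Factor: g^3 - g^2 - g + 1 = (g - 1)*(g^2 - 1) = (g - 1)*(g + 1)*(g - 1)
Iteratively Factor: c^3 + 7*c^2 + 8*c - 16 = (c + 4)*(c^2 + 3*c - 4) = (c - 1)*(c + 4)*(c + 4)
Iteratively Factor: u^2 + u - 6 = (u - 2)*(u + 3)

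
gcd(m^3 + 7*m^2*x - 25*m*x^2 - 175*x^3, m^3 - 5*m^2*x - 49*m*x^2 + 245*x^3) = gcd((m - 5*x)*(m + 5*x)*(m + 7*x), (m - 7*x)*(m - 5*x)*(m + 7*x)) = -m^2 - 2*m*x + 35*x^2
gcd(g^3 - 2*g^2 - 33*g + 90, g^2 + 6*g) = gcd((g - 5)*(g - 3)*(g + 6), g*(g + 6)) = g + 6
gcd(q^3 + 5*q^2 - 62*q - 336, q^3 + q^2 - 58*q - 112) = q^2 - q - 56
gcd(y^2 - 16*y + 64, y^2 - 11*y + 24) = y - 8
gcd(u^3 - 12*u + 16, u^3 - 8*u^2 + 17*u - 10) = u - 2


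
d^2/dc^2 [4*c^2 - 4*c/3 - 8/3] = 8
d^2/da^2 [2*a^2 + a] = 4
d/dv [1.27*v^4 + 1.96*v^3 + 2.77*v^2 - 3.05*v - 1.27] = 5.08*v^3 + 5.88*v^2 + 5.54*v - 3.05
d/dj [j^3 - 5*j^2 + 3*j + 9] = 3*j^2 - 10*j + 3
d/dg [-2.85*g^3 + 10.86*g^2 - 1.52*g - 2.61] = -8.55*g^2 + 21.72*g - 1.52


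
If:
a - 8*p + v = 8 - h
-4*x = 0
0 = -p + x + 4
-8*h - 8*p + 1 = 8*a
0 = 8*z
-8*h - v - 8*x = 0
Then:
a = 103/64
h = -351/64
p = 4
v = 351/8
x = 0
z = 0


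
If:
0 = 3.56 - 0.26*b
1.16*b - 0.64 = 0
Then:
No Solution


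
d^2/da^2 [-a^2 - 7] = -2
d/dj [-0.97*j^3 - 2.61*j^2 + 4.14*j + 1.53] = -2.91*j^2 - 5.22*j + 4.14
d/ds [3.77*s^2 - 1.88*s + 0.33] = 7.54*s - 1.88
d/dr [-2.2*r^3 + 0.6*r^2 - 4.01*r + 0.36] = -6.6*r^2 + 1.2*r - 4.01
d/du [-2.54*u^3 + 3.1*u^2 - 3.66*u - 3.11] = -7.62*u^2 + 6.2*u - 3.66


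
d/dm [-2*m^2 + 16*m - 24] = 16 - 4*m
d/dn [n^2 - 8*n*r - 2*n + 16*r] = 2*n - 8*r - 2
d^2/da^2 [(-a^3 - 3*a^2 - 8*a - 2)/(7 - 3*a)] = 6*(3*a^3 - 21*a^2 + 49*a + 111)/(27*a^3 - 189*a^2 + 441*a - 343)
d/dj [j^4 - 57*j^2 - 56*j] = 4*j^3 - 114*j - 56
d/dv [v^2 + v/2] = 2*v + 1/2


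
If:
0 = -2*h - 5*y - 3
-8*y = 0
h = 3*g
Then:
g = -1/2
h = -3/2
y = 0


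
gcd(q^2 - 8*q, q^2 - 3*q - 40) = q - 8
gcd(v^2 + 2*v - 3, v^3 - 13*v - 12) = v + 3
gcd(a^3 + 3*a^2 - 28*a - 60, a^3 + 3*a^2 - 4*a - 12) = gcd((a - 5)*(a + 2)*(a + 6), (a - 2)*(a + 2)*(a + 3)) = a + 2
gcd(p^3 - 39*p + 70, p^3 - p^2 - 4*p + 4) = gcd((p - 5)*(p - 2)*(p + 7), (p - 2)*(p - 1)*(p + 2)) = p - 2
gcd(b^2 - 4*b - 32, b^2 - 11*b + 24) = b - 8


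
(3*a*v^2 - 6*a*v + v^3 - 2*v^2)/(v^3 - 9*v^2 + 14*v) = (3*a + v)/(v - 7)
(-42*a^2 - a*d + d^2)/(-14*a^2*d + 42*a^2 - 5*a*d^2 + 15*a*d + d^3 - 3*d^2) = (6*a + d)/(2*a*d - 6*a + d^2 - 3*d)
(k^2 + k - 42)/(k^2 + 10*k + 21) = (k - 6)/(k + 3)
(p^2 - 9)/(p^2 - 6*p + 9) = (p + 3)/(p - 3)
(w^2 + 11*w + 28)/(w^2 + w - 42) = (w + 4)/(w - 6)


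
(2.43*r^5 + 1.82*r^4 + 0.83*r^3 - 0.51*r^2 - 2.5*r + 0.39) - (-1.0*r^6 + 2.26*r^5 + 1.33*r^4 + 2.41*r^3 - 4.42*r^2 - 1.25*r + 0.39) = 1.0*r^6 + 0.17*r^5 + 0.49*r^4 - 1.58*r^3 + 3.91*r^2 - 1.25*r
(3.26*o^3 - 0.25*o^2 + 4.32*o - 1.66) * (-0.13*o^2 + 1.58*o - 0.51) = -0.4238*o^5 + 5.1833*o^4 - 2.6192*o^3 + 7.1689*o^2 - 4.826*o + 0.8466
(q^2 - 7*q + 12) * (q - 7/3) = q^3 - 28*q^2/3 + 85*q/3 - 28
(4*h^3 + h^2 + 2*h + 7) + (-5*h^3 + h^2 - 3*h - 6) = -h^3 + 2*h^2 - h + 1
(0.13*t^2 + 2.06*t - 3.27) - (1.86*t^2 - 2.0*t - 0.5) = -1.73*t^2 + 4.06*t - 2.77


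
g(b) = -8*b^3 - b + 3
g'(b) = -24*b^2 - 1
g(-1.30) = 21.88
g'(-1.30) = -41.56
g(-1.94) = 63.35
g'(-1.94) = -91.33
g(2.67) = -151.94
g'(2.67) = -172.09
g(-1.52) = 32.61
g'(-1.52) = -56.45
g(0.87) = -3.14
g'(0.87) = -19.17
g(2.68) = -153.67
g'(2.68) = -173.38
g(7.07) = -2831.22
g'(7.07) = -1200.64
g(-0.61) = 5.43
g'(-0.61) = -9.93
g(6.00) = -1731.00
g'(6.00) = -865.00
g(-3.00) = 222.00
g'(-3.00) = -217.00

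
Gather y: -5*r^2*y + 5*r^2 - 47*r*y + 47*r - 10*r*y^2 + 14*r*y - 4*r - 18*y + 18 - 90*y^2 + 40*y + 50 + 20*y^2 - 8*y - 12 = 5*r^2 + 43*r + y^2*(-10*r - 70) + y*(-5*r^2 - 33*r + 14) + 56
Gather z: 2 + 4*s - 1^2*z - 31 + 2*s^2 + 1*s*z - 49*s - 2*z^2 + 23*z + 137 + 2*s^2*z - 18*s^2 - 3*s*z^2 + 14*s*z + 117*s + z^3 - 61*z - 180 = -16*s^2 + 72*s + z^3 + z^2*(-3*s - 2) + z*(2*s^2 + 15*s - 39) - 72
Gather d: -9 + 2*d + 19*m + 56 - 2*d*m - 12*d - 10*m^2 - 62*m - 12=d*(-2*m - 10) - 10*m^2 - 43*m + 35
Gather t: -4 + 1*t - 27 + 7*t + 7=8*t - 24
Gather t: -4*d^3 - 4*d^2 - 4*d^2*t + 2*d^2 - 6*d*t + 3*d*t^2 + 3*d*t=-4*d^3 - 2*d^2 + 3*d*t^2 + t*(-4*d^2 - 3*d)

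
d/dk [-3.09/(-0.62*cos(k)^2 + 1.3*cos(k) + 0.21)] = (3.8316*cos(k) - 4.017)*sin(k)/(-0.62*cos(k)^2 + 1.3*cos(k) + 0.21)^2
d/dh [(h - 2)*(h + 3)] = 2*h + 1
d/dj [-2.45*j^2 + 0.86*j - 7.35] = 0.86 - 4.9*j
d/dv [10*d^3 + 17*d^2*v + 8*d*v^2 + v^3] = 17*d^2 + 16*d*v + 3*v^2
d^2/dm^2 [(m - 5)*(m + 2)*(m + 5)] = 6*m + 4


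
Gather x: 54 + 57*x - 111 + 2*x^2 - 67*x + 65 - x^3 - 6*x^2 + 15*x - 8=-x^3 - 4*x^2 + 5*x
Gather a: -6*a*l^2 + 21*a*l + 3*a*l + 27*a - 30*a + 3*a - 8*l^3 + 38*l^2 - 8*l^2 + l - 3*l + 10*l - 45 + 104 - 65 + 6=a*(-6*l^2 + 24*l) - 8*l^3 + 30*l^2 + 8*l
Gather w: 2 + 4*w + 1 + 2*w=6*w + 3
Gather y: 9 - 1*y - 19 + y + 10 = 0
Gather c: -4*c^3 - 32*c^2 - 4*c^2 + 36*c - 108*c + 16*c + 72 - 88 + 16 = -4*c^3 - 36*c^2 - 56*c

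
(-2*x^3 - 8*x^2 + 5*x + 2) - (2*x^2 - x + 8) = -2*x^3 - 10*x^2 + 6*x - 6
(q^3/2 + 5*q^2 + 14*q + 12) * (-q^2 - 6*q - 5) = -q^5/2 - 8*q^4 - 93*q^3/2 - 121*q^2 - 142*q - 60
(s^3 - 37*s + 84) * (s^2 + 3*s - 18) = s^5 + 3*s^4 - 55*s^3 - 27*s^2 + 918*s - 1512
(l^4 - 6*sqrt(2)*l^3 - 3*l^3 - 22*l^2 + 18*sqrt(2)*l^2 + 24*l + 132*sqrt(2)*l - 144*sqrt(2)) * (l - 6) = l^5 - 9*l^4 - 6*sqrt(2)*l^4 - 4*l^3 + 54*sqrt(2)*l^3 + 24*sqrt(2)*l^2 + 156*l^2 - 936*sqrt(2)*l - 144*l + 864*sqrt(2)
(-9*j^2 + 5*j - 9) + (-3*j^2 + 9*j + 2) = -12*j^2 + 14*j - 7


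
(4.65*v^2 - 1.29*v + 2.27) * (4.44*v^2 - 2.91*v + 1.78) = 20.646*v^4 - 19.2591*v^3 + 22.1097*v^2 - 8.9019*v + 4.0406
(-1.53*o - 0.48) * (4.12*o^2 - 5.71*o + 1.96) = -6.3036*o^3 + 6.7587*o^2 - 0.258*o - 0.9408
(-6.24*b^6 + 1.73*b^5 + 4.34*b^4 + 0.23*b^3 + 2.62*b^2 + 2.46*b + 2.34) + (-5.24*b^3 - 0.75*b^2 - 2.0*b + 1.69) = -6.24*b^6 + 1.73*b^5 + 4.34*b^4 - 5.01*b^3 + 1.87*b^2 + 0.46*b + 4.03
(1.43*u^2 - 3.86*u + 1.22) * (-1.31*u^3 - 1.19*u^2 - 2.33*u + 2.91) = -1.8733*u^5 + 3.3549*u^4 - 0.3367*u^3 + 11.7033*u^2 - 14.0752*u + 3.5502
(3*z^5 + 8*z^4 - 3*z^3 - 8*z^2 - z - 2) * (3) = 9*z^5 + 24*z^4 - 9*z^3 - 24*z^2 - 3*z - 6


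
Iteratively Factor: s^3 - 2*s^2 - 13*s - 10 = (s + 1)*(s^2 - 3*s - 10) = (s + 1)*(s + 2)*(s - 5)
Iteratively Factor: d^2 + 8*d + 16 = (d + 4)*(d + 4)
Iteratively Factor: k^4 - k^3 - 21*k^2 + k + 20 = (k - 5)*(k^3 + 4*k^2 - k - 4) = (k - 5)*(k + 1)*(k^2 + 3*k - 4) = (k - 5)*(k - 1)*(k + 1)*(k + 4)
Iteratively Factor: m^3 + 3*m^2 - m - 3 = (m + 3)*(m^2 - 1) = (m + 1)*(m + 3)*(m - 1)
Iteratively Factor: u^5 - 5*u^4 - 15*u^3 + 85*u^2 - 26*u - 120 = (u + 4)*(u^4 - 9*u^3 + 21*u^2 + u - 30) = (u + 1)*(u + 4)*(u^3 - 10*u^2 + 31*u - 30) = (u - 3)*(u + 1)*(u + 4)*(u^2 - 7*u + 10) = (u - 3)*(u - 2)*(u + 1)*(u + 4)*(u - 5)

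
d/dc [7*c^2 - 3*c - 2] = 14*c - 3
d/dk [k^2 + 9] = 2*k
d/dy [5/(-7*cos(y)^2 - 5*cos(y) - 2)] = -5*(14*cos(y) + 5)*sin(y)/(7*cos(y)^2 + 5*cos(y) + 2)^2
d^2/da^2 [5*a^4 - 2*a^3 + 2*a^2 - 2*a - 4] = 60*a^2 - 12*a + 4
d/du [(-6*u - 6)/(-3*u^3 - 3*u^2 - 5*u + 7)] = 6*(3*u^3 + 3*u^2 + 5*u - (u + 1)*(9*u^2 + 6*u + 5) - 7)/(3*u^3 + 3*u^2 + 5*u - 7)^2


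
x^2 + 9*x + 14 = (x + 2)*(x + 7)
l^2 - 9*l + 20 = (l - 5)*(l - 4)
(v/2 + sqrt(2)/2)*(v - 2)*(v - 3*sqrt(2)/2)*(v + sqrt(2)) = v^4/2 - v^3 + sqrt(2)*v^3/4 - 2*v^2 - sqrt(2)*v^2/2 - 3*sqrt(2)*v/2 + 4*v + 3*sqrt(2)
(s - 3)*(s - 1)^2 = s^3 - 5*s^2 + 7*s - 3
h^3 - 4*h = h*(h - 2)*(h + 2)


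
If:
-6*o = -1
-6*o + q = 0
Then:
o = 1/6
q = 1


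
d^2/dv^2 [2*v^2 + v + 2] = 4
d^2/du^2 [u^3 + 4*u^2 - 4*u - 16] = 6*u + 8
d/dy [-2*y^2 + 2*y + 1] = 2 - 4*y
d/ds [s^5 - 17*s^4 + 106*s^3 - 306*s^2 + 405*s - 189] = 5*s^4 - 68*s^3 + 318*s^2 - 612*s + 405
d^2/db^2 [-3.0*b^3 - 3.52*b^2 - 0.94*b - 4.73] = -18.0*b - 7.04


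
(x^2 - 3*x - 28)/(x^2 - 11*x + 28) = (x + 4)/(x - 4)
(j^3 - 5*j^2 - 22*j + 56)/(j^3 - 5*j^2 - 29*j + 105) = (j^2 + 2*j - 8)/(j^2 + 2*j - 15)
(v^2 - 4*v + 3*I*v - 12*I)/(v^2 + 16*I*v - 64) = (v^2 + v*(-4 + 3*I) - 12*I)/(v^2 + 16*I*v - 64)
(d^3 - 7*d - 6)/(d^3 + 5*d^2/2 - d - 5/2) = 2*(d^2 - d - 6)/(2*d^2 + 3*d - 5)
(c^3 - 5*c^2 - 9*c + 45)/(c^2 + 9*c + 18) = (c^2 - 8*c + 15)/(c + 6)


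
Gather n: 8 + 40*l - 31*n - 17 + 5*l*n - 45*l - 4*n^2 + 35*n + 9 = -5*l - 4*n^2 + n*(5*l + 4)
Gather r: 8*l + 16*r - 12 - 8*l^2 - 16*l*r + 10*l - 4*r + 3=-8*l^2 + 18*l + r*(12 - 16*l) - 9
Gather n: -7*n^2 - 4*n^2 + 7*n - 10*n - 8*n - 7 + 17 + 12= -11*n^2 - 11*n + 22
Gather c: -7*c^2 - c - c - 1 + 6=-7*c^2 - 2*c + 5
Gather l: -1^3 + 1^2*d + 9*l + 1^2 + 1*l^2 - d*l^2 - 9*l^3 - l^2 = -d*l^2 + d - 9*l^3 + 9*l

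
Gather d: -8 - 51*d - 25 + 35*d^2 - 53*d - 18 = 35*d^2 - 104*d - 51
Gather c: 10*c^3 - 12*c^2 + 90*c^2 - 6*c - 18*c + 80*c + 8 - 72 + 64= 10*c^3 + 78*c^2 + 56*c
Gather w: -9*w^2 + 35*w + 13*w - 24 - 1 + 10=-9*w^2 + 48*w - 15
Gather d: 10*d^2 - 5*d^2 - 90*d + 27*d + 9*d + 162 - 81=5*d^2 - 54*d + 81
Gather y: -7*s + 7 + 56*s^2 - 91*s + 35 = 56*s^2 - 98*s + 42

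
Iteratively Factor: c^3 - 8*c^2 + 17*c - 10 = (c - 5)*(c^2 - 3*c + 2) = (c - 5)*(c - 2)*(c - 1)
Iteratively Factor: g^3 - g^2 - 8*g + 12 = (g - 2)*(g^2 + g - 6) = (g - 2)^2*(g + 3)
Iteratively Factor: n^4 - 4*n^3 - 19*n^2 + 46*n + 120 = (n - 5)*(n^3 + n^2 - 14*n - 24) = (n - 5)*(n - 4)*(n^2 + 5*n + 6) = (n - 5)*(n - 4)*(n + 3)*(n + 2)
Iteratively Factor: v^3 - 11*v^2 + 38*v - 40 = (v - 5)*(v^2 - 6*v + 8) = (v - 5)*(v - 2)*(v - 4)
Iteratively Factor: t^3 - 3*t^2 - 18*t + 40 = (t + 4)*(t^2 - 7*t + 10) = (t - 5)*(t + 4)*(t - 2)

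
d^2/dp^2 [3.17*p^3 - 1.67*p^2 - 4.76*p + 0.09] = 19.02*p - 3.34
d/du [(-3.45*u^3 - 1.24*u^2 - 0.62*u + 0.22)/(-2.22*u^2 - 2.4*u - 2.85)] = (7.659*u^4 + 16.56*u^3 + 31.0971*u^2 + 8.0448*u + 2.295)/(4.9284*u^4 + 10.656*u^3 + 18.414*u^2 + 13.68*u + 8.1225)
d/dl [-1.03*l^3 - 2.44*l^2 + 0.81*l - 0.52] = -3.09*l^2 - 4.88*l + 0.81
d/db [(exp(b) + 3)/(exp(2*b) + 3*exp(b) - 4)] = (-(exp(b) + 3)*(2*exp(b) + 3) + exp(2*b) + 3*exp(b) - 4)*exp(b)/(exp(2*b) + 3*exp(b) - 4)^2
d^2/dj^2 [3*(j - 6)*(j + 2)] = 6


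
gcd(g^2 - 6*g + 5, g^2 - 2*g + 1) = g - 1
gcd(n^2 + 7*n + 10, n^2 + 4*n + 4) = n + 2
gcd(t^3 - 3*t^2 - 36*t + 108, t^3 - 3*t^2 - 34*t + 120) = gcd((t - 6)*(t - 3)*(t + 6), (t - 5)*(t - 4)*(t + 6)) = t + 6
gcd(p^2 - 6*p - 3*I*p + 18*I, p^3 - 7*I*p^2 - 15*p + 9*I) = p - 3*I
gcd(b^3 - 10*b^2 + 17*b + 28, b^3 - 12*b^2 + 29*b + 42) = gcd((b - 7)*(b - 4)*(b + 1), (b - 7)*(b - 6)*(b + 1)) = b^2 - 6*b - 7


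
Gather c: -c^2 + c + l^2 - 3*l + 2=-c^2 + c + l^2 - 3*l + 2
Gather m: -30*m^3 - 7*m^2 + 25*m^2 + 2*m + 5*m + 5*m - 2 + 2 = -30*m^3 + 18*m^2 + 12*m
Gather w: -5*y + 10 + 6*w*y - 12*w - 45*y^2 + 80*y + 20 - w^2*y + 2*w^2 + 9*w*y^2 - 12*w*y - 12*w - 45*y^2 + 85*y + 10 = w^2*(2 - y) + w*(9*y^2 - 6*y - 24) - 90*y^2 + 160*y + 40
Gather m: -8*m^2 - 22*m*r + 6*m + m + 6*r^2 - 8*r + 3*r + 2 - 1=-8*m^2 + m*(7 - 22*r) + 6*r^2 - 5*r + 1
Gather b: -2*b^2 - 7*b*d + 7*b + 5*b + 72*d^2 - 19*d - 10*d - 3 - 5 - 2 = -2*b^2 + b*(12 - 7*d) + 72*d^2 - 29*d - 10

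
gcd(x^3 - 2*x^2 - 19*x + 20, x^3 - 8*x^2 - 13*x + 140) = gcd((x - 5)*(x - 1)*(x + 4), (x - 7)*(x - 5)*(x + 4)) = x^2 - x - 20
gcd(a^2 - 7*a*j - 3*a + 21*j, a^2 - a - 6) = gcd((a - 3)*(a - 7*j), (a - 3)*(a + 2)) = a - 3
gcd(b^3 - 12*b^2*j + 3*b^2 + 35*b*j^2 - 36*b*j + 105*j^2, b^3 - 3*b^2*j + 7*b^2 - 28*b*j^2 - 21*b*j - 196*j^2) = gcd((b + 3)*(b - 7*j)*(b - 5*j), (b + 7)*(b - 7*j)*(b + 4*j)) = b - 7*j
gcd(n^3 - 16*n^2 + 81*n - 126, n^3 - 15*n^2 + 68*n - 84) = n^2 - 13*n + 42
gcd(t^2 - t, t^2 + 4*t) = t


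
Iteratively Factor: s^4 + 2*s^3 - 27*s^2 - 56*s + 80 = (s - 1)*(s^3 + 3*s^2 - 24*s - 80) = (s - 1)*(s + 4)*(s^2 - s - 20) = (s - 5)*(s - 1)*(s + 4)*(s + 4)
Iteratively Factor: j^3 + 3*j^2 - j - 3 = (j + 3)*(j^2 - 1) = (j - 1)*(j + 3)*(j + 1)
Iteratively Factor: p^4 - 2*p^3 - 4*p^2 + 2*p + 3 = (p + 1)*(p^3 - 3*p^2 - p + 3) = (p - 1)*(p + 1)*(p^2 - 2*p - 3) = (p - 3)*(p - 1)*(p + 1)*(p + 1)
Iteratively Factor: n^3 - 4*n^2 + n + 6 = (n + 1)*(n^2 - 5*n + 6) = (n - 3)*(n + 1)*(n - 2)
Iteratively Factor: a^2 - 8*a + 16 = (a - 4)*(a - 4)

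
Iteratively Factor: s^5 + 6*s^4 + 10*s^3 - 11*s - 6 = (s + 1)*(s^4 + 5*s^3 + 5*s^2 - 5*s - 6) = (s + 1)^2*(s^3 + 4*s^2 + s - 6) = (s + 1)^2*(s + 2)*(s^2 + 2*s - 3) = (s + 1)^2*(s + 2)*(s + 3)*(s - 1)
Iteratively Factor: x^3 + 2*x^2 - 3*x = (x - 1)*(x^2 + 3*x) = (x - 1)*(x + 3)*(x)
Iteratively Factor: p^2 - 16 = (p - 4)*(p + 4)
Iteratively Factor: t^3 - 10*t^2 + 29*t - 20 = (t - 4)*(t^2 - 6*t + 5) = (t - 5)*(t - 4)*(t - 1)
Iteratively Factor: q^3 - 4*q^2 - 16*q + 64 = (q - 4)*(q^2 - 16) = (q - 4)*(q + 4)*(q - 4)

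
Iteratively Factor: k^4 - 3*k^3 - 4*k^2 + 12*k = (k - 2)*(k^3 - k^2 - 6*k) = (k - 2)*(k + 2)*(k^2 - 3*k) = (k - 3)*(k - 2)*(k + 2)*(k)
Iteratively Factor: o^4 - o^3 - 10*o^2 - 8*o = (o - 4)*(o^3 + 3*o^2 + 2*o) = o*(o - 4)*(o^2 + 3*o + 2) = o*(o - 4)*(o + 1)*(o + 2)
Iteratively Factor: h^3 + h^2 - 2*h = (h)*(h^2 + h - 2) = h*(h + 2)*(h - 1)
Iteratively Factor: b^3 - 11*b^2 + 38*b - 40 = (b - 2)*(b^2 - 9*b + 20) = (b - 4)*(b - 2)*(b - 5)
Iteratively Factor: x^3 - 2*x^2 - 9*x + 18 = (x - 2)*(x^2 - 9) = (x - 2)*(x + 3)*(x - 3)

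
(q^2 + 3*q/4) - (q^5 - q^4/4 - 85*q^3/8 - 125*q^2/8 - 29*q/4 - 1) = -q^5 + q^4/4 + 85*q^3/8 + 133*q^2/8 + 8*q + 1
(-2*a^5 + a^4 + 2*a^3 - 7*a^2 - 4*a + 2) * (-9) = 18*a^5 - 9*a^4 - 18*a^3 + 63*a^2 + 36*a - 18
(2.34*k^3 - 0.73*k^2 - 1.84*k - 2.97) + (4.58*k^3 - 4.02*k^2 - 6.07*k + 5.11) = 6.92*k^3 - 4.75*k^2 - 7.91*k + 2.14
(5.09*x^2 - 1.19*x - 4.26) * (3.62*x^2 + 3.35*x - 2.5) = 18.4258*x^4 + 12.7437*x^3 - 32.1327*x^2 - 11.296*x + 10.65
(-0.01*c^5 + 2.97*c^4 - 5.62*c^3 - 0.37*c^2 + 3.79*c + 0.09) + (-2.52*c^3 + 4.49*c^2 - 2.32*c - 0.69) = -0.01*c^5 + 2.97*c^4 - 8.14*c^3 + 4.12*c^2 + 1.47*c - 0.6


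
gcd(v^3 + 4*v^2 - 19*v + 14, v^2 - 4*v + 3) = v - 1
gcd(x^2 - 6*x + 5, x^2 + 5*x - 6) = x - 1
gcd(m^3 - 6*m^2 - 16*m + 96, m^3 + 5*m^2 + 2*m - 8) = m + 4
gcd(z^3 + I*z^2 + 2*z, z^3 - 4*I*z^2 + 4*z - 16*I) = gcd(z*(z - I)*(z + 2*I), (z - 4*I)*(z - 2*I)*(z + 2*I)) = z + 2*I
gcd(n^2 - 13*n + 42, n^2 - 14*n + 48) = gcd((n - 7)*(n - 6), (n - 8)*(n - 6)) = n - 6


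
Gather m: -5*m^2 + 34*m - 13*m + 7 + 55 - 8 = -5*m^2 + 21*m + 54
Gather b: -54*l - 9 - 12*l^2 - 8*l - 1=-12*l^2 - 62*l - 10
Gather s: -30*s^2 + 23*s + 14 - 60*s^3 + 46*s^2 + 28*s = -60*s^3 + 16*s^2 + 51*s + 14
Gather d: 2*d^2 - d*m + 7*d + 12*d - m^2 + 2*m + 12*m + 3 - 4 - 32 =2*d^2 + d*(19 - m) - m^2 + 14*m - 33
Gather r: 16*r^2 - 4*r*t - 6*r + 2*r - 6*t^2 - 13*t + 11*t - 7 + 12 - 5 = 16*r^2 + r*(-4*t - 4) - 6*t^2 - 2*t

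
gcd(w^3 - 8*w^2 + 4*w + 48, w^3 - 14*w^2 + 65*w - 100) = w - 4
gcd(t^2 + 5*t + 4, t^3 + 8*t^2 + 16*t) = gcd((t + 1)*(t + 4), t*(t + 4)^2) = t + 4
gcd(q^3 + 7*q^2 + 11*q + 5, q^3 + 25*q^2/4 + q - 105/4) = q + 5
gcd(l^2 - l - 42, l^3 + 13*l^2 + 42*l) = l + 6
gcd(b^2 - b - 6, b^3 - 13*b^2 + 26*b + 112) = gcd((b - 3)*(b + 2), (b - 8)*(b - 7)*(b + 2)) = b + 2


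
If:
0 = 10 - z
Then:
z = 10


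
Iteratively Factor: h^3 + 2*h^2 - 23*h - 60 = (h + 3)*(h^2 - h - 20) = (h + 3)*(h + 4)*(h - 5)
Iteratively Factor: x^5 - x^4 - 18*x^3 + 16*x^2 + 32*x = (x + 1)*(x^4 - 2*x^3 - 16*x^2 + 32*x) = (x + 1)*(x + 4)*(x^3 - 6*x^2 + 8*x) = x*(x + 1)*(x + 4)*(x^2 - 6*x + 8) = x*(x - 2)*(x + 1)*(x + 4)*(x - 4)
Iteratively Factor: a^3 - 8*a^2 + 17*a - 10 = (a - 1)*(a^2 - 7*a + 10) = (a - 2)*(a - 1)*(a - 5)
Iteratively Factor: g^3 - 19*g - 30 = (g + 2)*(g^2 - 2*g - 15) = (g - 5)*(g + 2)*(g + 3)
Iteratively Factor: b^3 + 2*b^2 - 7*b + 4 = (b - 1)*(b^2 + 3*b - 4) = (b - 1)^2*(b + 4)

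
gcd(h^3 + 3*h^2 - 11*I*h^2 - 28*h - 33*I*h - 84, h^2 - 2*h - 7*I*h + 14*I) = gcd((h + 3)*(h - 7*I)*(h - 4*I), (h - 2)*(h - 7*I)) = h - 7*I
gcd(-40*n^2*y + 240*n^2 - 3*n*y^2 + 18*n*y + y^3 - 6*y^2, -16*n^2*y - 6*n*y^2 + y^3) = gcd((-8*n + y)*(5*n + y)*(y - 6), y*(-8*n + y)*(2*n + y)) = -8*n + y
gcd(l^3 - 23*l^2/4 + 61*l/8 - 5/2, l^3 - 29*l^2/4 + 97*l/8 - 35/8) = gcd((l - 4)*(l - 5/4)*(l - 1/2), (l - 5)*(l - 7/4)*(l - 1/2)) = l - 1/2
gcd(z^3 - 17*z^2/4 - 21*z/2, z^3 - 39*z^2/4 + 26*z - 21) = z - 6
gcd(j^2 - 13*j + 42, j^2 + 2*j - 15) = 1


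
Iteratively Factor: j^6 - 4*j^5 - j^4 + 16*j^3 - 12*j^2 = (j)*(j^5 - 4*j^4 - j^3 + 16*j^2 - 12*j) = j^2*(j^4 - 4*j^3 - j^2 + 16*j - 12) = j^2*(j - 2)*(j^3 - 2*j^2 - 5*j + 6) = j^2*(j - 2)*(j - 1)*(j^2 - j - 6) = j^2*(j - 3)*(j - 2)*(j - 1)*(j + 2)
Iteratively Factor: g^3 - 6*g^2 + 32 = (g + 2)*(g^2 - 8*g + 16) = (g - 4)*(g + 2)*(g - 4)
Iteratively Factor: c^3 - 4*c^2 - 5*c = (c)*(c^2 - 4*c - 5) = c*(c + 1)*(c - 5)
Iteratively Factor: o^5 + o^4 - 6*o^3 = (o)*(o^4 + o^3 - 6*o^2) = o^2*(o^3 + o^2 - 6*o) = o^3*(o^2 + o - 6) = o^3*(o - 2)*(o + 3)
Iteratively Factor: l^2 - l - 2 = (l - 2)*(l + 1)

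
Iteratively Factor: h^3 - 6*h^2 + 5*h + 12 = (h - 3)*(h^2 - 3*h - 4) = (h - 4)*(h - 3)*(h + 1)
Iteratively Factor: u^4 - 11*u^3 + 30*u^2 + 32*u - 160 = (u - 5)*(u^3 - 6*u^2 + 32) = (u - 5)*(u - 4)*(u^2 - 2*u - 8) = (u - 5)*(u - 4)^2*(u + 2)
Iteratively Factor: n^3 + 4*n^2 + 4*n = (n + 2)*(n^2 + 2*n) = n*(n + 2)*(n + 2)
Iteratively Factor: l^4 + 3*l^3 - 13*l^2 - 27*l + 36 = (l + 3)*(l^3 - 13*l + 12) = (l + 3)*(l + 4)*(l^2 - 4*l + 3) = (l - 1)*(l + 3)*(l + 4)*(l - 3)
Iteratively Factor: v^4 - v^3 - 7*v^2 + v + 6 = (v + 2)*(v^3 - 3*v^2 - v + 3) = (v - 1)*(v + 2)*(v^2 - 2*v - 3) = (v - 3)*(v - 1)*(v + 2)*(v + 1)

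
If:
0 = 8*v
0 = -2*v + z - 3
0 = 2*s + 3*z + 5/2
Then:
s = -23/4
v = 0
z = 3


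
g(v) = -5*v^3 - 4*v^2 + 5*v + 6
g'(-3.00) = -106.00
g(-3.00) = 90.00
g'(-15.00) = -3250.00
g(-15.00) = 15906.00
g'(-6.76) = -626.38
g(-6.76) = 1333.99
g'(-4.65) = -282.14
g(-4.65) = 398.98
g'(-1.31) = -10.26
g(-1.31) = 3.83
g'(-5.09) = -342.90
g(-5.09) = 536.28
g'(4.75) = -371.44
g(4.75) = -596.36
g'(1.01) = -18.38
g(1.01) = 1.82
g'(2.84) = -138.70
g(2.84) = -126.59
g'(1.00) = -18.00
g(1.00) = 2.00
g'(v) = -15*v^2 - 8*v + 5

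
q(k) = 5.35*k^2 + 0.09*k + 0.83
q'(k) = 10.7*k + 0.09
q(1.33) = 10.41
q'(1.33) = 14.32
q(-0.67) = 3.17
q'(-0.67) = -7.08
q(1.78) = 17.94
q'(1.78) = 19.14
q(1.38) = 11.14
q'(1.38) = 14.86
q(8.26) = 366.59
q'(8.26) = 88.47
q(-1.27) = 9.34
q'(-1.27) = -13.50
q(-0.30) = 1.28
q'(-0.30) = -3.12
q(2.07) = 23.94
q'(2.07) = 22.24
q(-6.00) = 192.89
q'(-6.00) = -64.11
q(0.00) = 0.83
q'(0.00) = 0.09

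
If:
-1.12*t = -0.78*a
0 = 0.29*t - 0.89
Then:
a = 4.41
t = 3.07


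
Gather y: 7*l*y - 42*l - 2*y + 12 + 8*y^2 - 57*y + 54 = -42*l + 8*y^2 + y*(7*l - 59) + 66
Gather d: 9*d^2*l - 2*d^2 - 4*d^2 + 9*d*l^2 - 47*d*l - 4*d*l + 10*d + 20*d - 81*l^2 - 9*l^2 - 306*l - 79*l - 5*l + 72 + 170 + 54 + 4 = d^2*(9*l - 6) + d*(9*l^2 - 51*l + 30) - 90*l^2 - 390*l + 300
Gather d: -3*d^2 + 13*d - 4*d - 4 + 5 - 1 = -3*d^2 + 9*d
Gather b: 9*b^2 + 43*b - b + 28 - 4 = 9*b^2 + 42*b + 24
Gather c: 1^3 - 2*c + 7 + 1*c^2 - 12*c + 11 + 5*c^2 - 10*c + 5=6*c^2 - 24*c + 24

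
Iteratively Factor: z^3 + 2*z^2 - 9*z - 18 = (z + 2)*(z^2 - 9) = (z + 2)*(z + 3)*(z - 3)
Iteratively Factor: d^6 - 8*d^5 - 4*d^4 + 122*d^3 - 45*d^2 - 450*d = (d + 2)*(d^5 - 10*d^4 + 16*d^3 + 90*d^2 - 225*d) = (d + 2)*(d + 3)*(d^4 - 13*d^3 + 55*d^2 - 75*d) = (d - 5)*(d + 2)*(d + 3)*(d^3 - 8*d^2 + 15*d) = d*(d - 5)*(d + 2)*(d + 3)*(d^2 - 8*d + 15) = d*(d - 5)^2*(d + 2)*(d + 3)*(d - 3)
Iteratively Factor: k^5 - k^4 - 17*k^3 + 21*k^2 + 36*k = (k + 1)*(k^4 - 2*k^3 - 15*k^2 + 36*k) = (k + 1)*(k + 4)*(k^3 - 6*k^2 + 9*k) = k*(k + 1)*(k + 4)*(k^2 - 6*k + 9) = k*(k - 3)*(k + 1)*(k + 4)*(k - 3)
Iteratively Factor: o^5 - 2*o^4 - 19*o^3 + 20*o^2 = (o - 5)*(o^4 + 3*o^3 - 4*o^2) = (o - 5)*(o + 4)*(o^3 - o^2) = (o - 5)*(o - 1)*(o + 4)*(o^2) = o*(o - 5)*(o - 1)*(o + 4)*(o)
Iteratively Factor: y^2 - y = (y)*(y - 1)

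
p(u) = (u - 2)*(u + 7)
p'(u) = 2*u + 5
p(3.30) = 13.39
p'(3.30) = 11.60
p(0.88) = -8.83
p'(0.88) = 6.76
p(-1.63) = -19.49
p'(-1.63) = 1.74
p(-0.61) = -16.68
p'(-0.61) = 3.78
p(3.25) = 12.81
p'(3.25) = 11.50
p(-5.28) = -12.52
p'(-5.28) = -5.56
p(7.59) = 81.56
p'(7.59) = 20.18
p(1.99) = -0.09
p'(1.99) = 8.98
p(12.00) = 190.00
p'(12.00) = 29.00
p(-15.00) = 136.00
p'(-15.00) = -25.00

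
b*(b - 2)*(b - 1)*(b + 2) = b^4 - b^3 - 4*b^2 + 4*b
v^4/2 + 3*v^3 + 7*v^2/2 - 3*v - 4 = (v/2 + 1)*(v - 1)*(v + 1)*(v + 4)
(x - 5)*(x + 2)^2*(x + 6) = x^4 + 5*x^3 - 22*x^2 - 116*x - 120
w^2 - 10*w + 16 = (w - 8)*(w - 2)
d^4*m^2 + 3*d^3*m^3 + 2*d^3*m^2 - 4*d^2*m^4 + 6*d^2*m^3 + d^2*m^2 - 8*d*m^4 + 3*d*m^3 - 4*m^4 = (d - m)*(d + 4*m)*(d*m + m)^2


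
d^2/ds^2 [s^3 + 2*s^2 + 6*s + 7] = 6*s + 4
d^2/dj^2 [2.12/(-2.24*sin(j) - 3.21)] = (10.637312*sin(j)^2 - 15.243648*sin(j) - 21.274624)/(2.24*sin(j) + 3.21)^3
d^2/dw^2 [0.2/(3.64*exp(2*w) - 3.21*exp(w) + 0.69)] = ((0.642 - 2.912*exp(w))*(3.64*exp(2*w) - 3.21*exp(w) + 0.69) + 0.2*(7.28*exp(w) - 3.21)*(14.56*exp(w) - 6.42)*exp(w))*exp(w)/(3.64*exp(2*w) - 3.21*exp(w) + 0.69)^3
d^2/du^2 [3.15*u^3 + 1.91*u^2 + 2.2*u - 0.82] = 18.9*u + 3.82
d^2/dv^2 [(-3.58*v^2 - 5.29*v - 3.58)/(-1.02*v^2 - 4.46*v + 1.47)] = (-3.5527136788005e-15*v^4 - 21.56484*v^3 + 54.554904*v^2 + 145.307772*v + 237.9962)/(1.061208*v^6 + 13.920552*v^5 + 56.280132*v^4 + 48.592592*v^3 - 81.109602*v^2 + 28.912842*v - 3.176523)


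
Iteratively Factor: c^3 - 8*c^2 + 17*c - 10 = (c - 2)*(c^2 - 6*c + 5) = (c - 2)*(c - 1)*(c - 5)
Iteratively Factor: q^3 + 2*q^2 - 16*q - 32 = (q + 2)*(q^2 - 16) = (q + 2)*(q + 4)*(q - 4)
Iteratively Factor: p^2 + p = (p)*(p + 1)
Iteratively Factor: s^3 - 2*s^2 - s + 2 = (s - 2)*(s^2 - 1) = (s - 2)*(s - 1)*(s + 1)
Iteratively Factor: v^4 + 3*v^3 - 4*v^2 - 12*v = (v + 3)*(v^3 - 4*v) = (v - 2)*(v + 3)*(v^2 + 2*v) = v*(v - 2)*(v + 3)*(v + 2)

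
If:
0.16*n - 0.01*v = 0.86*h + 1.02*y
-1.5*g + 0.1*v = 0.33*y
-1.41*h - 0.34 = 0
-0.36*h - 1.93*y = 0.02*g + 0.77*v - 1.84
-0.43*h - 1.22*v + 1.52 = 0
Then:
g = -0.01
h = -0.24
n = 1.77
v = 1.33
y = 0.47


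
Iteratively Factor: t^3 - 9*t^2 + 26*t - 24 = (t - 3)*(t^2 - 6*t + 8) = (t - 3)*(t - 2)*(t - 4)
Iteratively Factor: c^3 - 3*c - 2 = (c + 1)*(c^2 - c - 2) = (c + 1)^2*(c - 2)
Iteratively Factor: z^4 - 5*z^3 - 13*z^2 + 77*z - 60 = (z - 1)*(z^3 - 4*z^2 - 17*z + 60) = (z - 5)*(z - 1)*(z^2 + z - 12) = (z - 5)*(z - 1)*(z + 4)*(z - 3)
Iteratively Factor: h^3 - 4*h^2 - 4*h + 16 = (h - 2)*(h^2 - 2*h - 8) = (h - 2)*(h + 2)*(h - 4)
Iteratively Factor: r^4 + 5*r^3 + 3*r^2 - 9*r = (r - 1)*(r^3 + 6*r^2 + 9*r) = r*(r - 1)*(r^2 + 6*r + 9) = r*(r - 1)*(r + 3)*(r + 3)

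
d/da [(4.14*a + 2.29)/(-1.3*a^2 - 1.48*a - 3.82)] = (5.382*a^2 + 5.954*a - 12.4256)/(1.69*a^4 + 3.848*a^3 + 12.1224*a^2 + 11.3072*a + 14.5924)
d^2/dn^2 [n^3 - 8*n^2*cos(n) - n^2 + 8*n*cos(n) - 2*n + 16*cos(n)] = 8*n^2*cos(n) + 32*n*sin(n) - 8*n*cos(n) + 6*n - 16*sin(n) - 32*cos(n) - 2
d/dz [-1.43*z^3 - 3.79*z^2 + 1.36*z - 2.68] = -4.29*z^2 - 7.58*z + 1.36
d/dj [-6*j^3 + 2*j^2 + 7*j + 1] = -18*j^2 + 4*j + 7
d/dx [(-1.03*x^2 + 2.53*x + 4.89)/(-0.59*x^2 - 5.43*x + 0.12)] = (7.0856*x^2 + 5.523*x + 26.8563)/(0.3481*x^4 + 6.4074*x^3 + 29.3433*x^2 - 1.3032*x + 0.0144)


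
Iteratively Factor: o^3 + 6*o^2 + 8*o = (o + 2)*(o^2 + 4*o) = o*(o + 2)*(o + 4)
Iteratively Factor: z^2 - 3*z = (z)*(z - 3)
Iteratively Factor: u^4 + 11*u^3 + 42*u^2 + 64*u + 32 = (u + 2)*(u^3 + 9*u^2 + 24*u + 16) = (u + 2)*(u + 4)*(u^2 + 5*u + 4) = (u + 2)*(u + 4)^2*(u + 1)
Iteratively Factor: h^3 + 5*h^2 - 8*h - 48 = (h + 4)*(h^2 + h - 12) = (h + 4)^2*(h - 3)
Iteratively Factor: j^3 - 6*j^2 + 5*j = (j - 5)*(j^2 - j) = (j - 5)*(j - 1)*(j)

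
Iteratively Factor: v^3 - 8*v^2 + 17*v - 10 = (v - 1)*(v^2 - 7*v + 10) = (v - 5)*(v - 1)*(v - 2)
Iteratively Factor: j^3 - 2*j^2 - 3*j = (j)*(j^2 - 2*j - 3) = j*(j - 3)*(j + 1)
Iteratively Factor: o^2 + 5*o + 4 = (o + 4)*(o + 1)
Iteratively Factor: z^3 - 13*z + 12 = (z + 4)*(z^2 - 4*z + 3) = (z - 3)*(z + 4)*(z - 1)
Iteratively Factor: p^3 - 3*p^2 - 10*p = (p)*(p^2 - 3*p - 10) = p*(p + 2)*(p - 5)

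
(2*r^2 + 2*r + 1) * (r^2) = 2*r^4 + 2*r^3 + r^2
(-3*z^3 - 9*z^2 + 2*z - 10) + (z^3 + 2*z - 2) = -2*z^3 - 9*z^2 + 4*z - 12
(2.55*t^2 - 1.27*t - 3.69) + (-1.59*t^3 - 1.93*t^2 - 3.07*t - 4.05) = -1.59*t^3 + 0.62*t^2 - 4.34*t - 7.74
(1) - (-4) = 5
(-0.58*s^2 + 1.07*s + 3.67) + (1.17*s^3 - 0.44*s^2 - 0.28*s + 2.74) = 1.17*s^3 - 1.02*s^2 + 0.79*s + 6.41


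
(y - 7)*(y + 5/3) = y^2 - 16*y/3 - 35/3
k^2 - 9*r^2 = (k - 3*r)*(k + 3*r)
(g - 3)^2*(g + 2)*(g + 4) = g^4 - 19*g^2 + 6*g + 72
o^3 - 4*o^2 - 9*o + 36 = (o - 4)*(o - 3)*(o + 3)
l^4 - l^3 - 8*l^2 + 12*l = l*(l - 2)^2*(l + 3)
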